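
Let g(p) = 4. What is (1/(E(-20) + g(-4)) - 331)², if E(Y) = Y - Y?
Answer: 1750329/16 ≈ 1.0940e+5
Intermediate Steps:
E(Y) = 0
(1/(E(-20) + g(-4)) - 331)² = (1/(0 + 4) - 331)² = (1/4 - 331)² = (¼ - 331)² = (-1323/4)² = 1750329/16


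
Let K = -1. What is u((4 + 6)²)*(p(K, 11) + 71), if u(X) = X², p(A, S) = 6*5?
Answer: 1010000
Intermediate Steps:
p(A, S) = 30
u((4 + 6)²)*(p(K, 11) + 71) = ((4 + 6)²)²*(30 + 71) = (10²)²*101 = 100²*101 = 10000*101 = 1010000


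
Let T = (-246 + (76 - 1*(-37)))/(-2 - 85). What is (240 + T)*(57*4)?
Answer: 1596988/29 ≈ 55069.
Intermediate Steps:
T = 133/87 (T = (-246 + (76 + 37))/(-87) = (-246 + 113)*(-1/87) = -133*(-1/87) = 133/87 ≈ 1.5287)
(240 + T)*(57*4) = (240 + 133/87)*(57*4) = (21013/87)*228 = 1596988/29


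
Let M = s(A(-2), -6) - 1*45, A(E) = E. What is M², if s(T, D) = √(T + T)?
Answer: 2021 - 180*I ≈ 2021.0 - 180.0*I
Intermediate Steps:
s(T, D) = √2*√T (s(T, D) = √(2*T) = √2*√T)
M = -45 + 2*I (M = √2*√(-2) - 1*45 = √2*(I*√2) - 45 = 2*I - 45 = -45 + 2*I ≈ -45.0 + 2.0*I)
M² = (-45 + 2*I)²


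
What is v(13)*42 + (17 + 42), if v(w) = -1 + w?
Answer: 563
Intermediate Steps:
v(13)*42 + (17 + 42) = (-1 + 13)*42 + (17 + 42) = 12*42 + 59 = 504 + 59 = 563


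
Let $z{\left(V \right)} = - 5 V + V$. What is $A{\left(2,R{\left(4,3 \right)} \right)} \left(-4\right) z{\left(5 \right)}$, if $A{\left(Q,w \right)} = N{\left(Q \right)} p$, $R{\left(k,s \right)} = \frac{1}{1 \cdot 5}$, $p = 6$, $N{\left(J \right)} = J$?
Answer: $960$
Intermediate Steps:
$z{\left(V \right)} = - 4 V$
$R{\left(k,s \right)} = \frac{1}{5}$
$A{\left(Q,w \right)} = 6 Q$ ($A{\left(Q,w \right)} = Q 6 = 6 Q$)
$A{\left(2,R{\left(4,3 \right)} \right)} \left(-4\right) z{\left(5 \right)} = 6 \cdot 2 \left(-4\right) \left(\left(-4\right) 5\right) = 12 \left(-4\right) \left(-20\right) = \left(-48\right) \left(-20\right) = 960$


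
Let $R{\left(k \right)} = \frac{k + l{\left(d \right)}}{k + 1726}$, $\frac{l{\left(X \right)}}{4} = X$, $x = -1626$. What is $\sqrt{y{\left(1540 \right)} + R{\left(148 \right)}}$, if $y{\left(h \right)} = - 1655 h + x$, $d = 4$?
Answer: $\frac{2 i \sqrt{559776772765}}{937} \approx 1597.0 i$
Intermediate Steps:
$l{\left(X \right)} = 4 X$
$y{\left(h \right)} = -1626 - 1655 h$ ($y{\left(h \right)} = - 1655 h - 1626 = -1626 - 1655 h$)
$R{\left(k \right)} = \frac{16 + k}{1726 + k}$ ($R{\left(k \right)} = \frac{k + 4 \cdot 4}{k + 1726} = \frac{k + 16}{1726 + k} = \frac{16 + k}{1726 + k}$)
$\sqrt{y{\left(1540 \right)} + R{\left(148 \right)}} = \sqrt{\left(-1626 - 2548700\right) + \frac{16 + 148}{1726 + 148}} = \sqrt{\left(-1626 - 2548700\right) + \frac{1}{1874} \cdot 164} = \sqrt{-2550326 + \frac{1}{1874} \cdot 164} = \sqrt{-2550326 + \frac{82}{937}} = \sqrt{- \frac{2389655380}{937}} = \frac{2 i \sqrt{559776772765}}{937}$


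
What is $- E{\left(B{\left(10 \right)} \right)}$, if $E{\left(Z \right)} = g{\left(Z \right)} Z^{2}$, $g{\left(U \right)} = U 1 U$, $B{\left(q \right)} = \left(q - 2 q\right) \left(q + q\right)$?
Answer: $-1600000000$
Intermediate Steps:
$B{\left(q \right)} = - 2 q^{2}$ ($B{\left(q \right)} = - q 2 q = - 2 q^{2}$)
$g{\left(U \right)} = U^{2}$ ($g{\left(U \right)} = U U = U^{2}$)
$E{\left(Z \right)} = Z^{4}$ ($E{\left(Z \right)} = Z^{2} Z^{2} = Z^{4}$)
$- E{\left(B{\left(10 \right)} \right)} = - \left(- 2 \cdot 10^{2}\right)^{4} = - \left(\left(-2\right) 100\right)^{4} = - \left(-200\right)^{4} = \left(-1\right) 1600000000 = -1600000000$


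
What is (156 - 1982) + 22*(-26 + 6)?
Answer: -2266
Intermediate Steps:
(156 - 1982) + 22*(-26 + 6) = -1826 + 22*(-20) = -1826 - 440 = -2266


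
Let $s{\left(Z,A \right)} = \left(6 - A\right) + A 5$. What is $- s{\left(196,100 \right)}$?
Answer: $-406$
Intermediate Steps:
$s{\left(Z,A \right)} = 6 + 4 A$ ($s{\left(Z,A \right)} = \left(6 - A\right) + 5 A = 6 + 4 A$)
$- s{\left(196,100 \right)} = - (6 + 4 \cdot 100) = - (6 + 400) = \left(-1\right) 406 = -406$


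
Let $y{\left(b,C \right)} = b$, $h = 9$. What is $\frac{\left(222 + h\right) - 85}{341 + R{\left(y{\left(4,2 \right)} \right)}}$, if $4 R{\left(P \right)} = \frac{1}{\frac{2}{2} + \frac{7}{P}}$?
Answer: $\frac{803}{1876} \approx 0.42804$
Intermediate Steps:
$R{\left(P \right)} = \frac{1}{4 \left(1 + \frac{7}{P}\right)}$ ($R{\left(P \right)} = \frac{1}{4 \left(\frac{2}{2} + \frac{7}{P}\right)} = \frac{1}{4 \left(2 \cdot \frac{1}{2} + \frac{7}{P}\right)} = \frac{1}{4 \left(1 + \frac{7}{P}\right)}$)
$\frac{\left(222 + h\right) - 85}{341 + R{\left(y{\left(4,2 \right)} \right)}} = \frac{\left(222 + 9\right) - 85}{341 + \frac{1}{4} \cdot 4 \frac{1}{7 + 4}} = \frac{231 - 85}{341 + \frac{1}{4} \cdot 4 \cdot \frac{1}{11}} = \frac{146}{341 + \frac{1}{4} \cdot 4 \cdot \frac{1}{11}} = \frac{146}{341 + \frac{1}{11}} = \frac{146}{\frac{3752}{11}} = 146 \cdot \frac{11}{3752} = \frac{803}{1876}$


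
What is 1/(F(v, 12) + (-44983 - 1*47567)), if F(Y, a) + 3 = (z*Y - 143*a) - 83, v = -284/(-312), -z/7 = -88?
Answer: -39/3657860 ≈ -1.0662e-5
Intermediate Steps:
z = 616 (z = -7*(-88) = 616)
v = 71/78 (v = -284*(-1/312) = 71/78 ≈ 0.91026)
F(Y, a) = -86 - 143*a + 616*Y (F(Y, a) = -3 + ((616*Y - 143*a) - 83) = -3 + ((-143*a + 616*Y) - 83) = -3 + (-83 - 143*a + 616*Y) = -86 - 143*a + 616*Y)
1/(F(v, 12) + (-44983 - 1*47567)) = 1/((-86 - 143*12 + 616*(71/78)) + (-44983 - 1*47567)) = 1/((-86 - 1716 + 21868/39) + (-44983 - 47567)) = 1/(-48410/39 - 92550) = 1/(-3657860/39) = -39/3657860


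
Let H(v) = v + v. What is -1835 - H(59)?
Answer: -1953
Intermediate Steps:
H(v) = 2*v
-1835 - H(59) = -1835 - 2*59 = -1835 - 1*118 = -1835 - 118 = -1953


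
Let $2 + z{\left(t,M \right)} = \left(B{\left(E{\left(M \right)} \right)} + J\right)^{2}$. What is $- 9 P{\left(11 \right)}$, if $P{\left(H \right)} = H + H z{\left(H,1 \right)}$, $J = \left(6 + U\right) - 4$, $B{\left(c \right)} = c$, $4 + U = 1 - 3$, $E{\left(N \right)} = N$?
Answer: $-792$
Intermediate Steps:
$U = -6$ ($U = -4 + \left(1 - 3\right) = -4 - 2 = -6$)
$J = -4$ ($J = \left(6 - 6\right) - 4 = 0 - 4 = -4$)
$z{\left(t,M \right)} = -2 + \left(-4 + M\right)^{2}$ ($z{\left(t,M \right)} = -2 + \left(M - 4\right)^{2} = -2 + \left(-4 + M\right)^{2}$)
$P{\left(H \right)} = 8 H$ ($P{\left(H \right)} = H + H \left(-2 + \left(-4 + 1\right)^{2}\right) = H + H \left(-2 + \left(-3\right)^{2}\right) = H + H \left(-2 + 9\right) = H + H 7 = H + 7 H = 8 H$)
$- 9 P{\left(11 \right)} = - 9 \cdot 8 \cdot 11 = \left(-9\right) 88 = -792$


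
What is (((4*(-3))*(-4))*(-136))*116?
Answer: -757248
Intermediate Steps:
(((4*(-3))*(-4))*(-136))*116 = (-12*(-4)*(-136))*116 = (48*(-136))*116 = -6528*116 = -757248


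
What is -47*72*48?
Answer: -162432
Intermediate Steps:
-47*72*48 = -3384*48 = -162432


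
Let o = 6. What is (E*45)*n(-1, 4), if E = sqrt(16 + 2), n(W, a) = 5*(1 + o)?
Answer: 4725*sqrt(2) ≈ 6682.2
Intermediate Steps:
n(W, a) = 35 (n(W, a) = 5*(1 + 6) = 5*7 = 35)
E = 3*sqrt(2) (E = sqrt(18) = 3*sqrt(2) ≈ 4.2426)
(E*45)*n(-1, 4) = ((3*sqrt(2))*45)*35 = (135*sqrt(2))*35 = 4725*sqrt(2)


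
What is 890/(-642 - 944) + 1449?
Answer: 1148612/793 ≈ 1448.4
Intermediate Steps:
890/(-642 - 944) + 1449 = 890/(-1586) + 1449 = -1/1586*890 + 1449 = -445/793 + 1449 = 1148612/793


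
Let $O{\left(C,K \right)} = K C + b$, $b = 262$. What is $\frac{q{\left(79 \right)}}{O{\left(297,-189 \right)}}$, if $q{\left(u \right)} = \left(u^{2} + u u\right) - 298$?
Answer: $- \frac{12184}{55871} \approx -0.21807$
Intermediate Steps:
$O{\left(C,K \right)} = 262 + C K$ ($O{\left(C,K \right)} = K C + 262 = C K + 262 = 262 + C K$)
$q{\left(u \right)} = -298 + 2 u^{2}$ ($q{\left(u \right)} = \left(u^{2} + u^{2}\right) - 298 = 2 u^{2} - 298 = -298 + 2 u^{2}$)
$\frac{q{\left(79 \right)}}{O{\left(297,-189 \right)}} = \frac{-298 + 2 \cdot 79^{2}}{262 + 297 \left(-189\right)} = \frac{-298 + 2 \cdot 6241}{262 - 56133} = \frac{-298 + 12482}{-55871} = 12184 \left(- \frac{1}{55871}\right) = - \frac{12184}{55871}$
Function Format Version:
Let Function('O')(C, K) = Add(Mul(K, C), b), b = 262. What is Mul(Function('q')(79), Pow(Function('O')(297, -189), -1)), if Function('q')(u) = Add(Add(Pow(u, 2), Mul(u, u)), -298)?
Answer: Rational(-12184, 55871) ≈ -0.21807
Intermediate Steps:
Function('O')(C, K) = Add(262, Mul(C, K)) (Function('O')(C, K) = Add(Mul(K, C), 262) = Add(Mul(C, K), 262) = Add(262, Mul(C, K)))
Function('q')(u) = Add(-298, Mul(2, Pow(u, 2))) (Function('q')(u) = Add(Add(Pow(u, 2), Pow(u, 2)), -298) = Add(Mul(2, Pow(u, 2)), -298) = Add(-298, Mul(2, Pow(u, 2))))
Mul(Function('q')(79), Pow(Function('O')(297, -189), -1)) = Mul(Add(-298, Mul(2, Pow(79, 2))), Pow(Add(262, Mul(297, -189)), -1)) = Mul(Add(-298, Mul(2, 6241)), Pow(Add(262, -56133), -1)) = Mul(Add(-298, 12482), Pow(-55871, -1)) = Mul(12184, Rational(-1, 55871)) = Rational(-12184, 55871)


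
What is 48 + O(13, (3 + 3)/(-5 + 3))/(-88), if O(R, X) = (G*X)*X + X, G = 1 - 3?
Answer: 4245/88 ≈ 48.239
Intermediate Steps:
G = -2
O(R, X) = X - 2*X² (O(R, X) = (-2*X)*X + X = -2*X² + X = X - 2*X²)
48 + O(13, (3 + 3)/(-5 + 3))/(-88) = 48 + (((3 + 3)/(-5 + 3))*(1 - 2*(3 + 3)/(-5 + 3)))/(-88) = 48 + ((6/(-2))*(1 - 12/(-2)))*(-1/88) = 48 + ((6*(-½))*(1 - 12*(-1)/2))*(-1/88) = 48 - 3*(1 - 2*(-3))*(-1/88) = 48 - 3*(1 + 6)*(-1/88) = 48 - 3*7*(-1/88) = 48 - 21*(-1/88) = 48 + 21/88 = 4245/88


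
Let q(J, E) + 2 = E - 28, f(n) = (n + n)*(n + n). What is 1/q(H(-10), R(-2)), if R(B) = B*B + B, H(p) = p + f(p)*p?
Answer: -1/28 ≈ -0.035714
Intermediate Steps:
f(n) = 4*n² (f(n) = (2*n)*(2*n) = 4*n²)
H(p) = p + 4*p³ (H(p) = p + (4*p²)*p = p + 4*p³)
R(B) = B + B² (R(B) = B² + B = B + B²)
q(J, E) = -30 + E (q(J, E) = -2 + (E - 28) = -2 + (-28 + E) = -30 + E)
1/q(H(-10), R(-2)) = 1/(-30 - 2*(1 - 2)) = 1/(-30 - 2*(-1)) = 1/(-30 + 2) = 1/(-28) = -1/28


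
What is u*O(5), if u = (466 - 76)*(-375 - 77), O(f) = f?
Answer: -881400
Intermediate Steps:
u = -176280 (u = 390*(-452) = -176280)
u*O(5) = -176280*5 = -881400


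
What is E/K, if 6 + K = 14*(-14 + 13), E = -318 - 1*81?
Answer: 399/20 ≈ 19.950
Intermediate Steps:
E = -399 (E = -318 - 81 = -399)
K = -20 (K = -6 + 14*(-14 + 13) = -6 + 14*(-1) = -6 - 14 = -20)
E/K = -399/(-20) = -399*(-1/20) = 399/20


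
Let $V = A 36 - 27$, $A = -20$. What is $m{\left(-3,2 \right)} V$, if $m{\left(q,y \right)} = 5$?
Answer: $-3735$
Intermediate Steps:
$V = -747$ ($V = \left(-20\right) 36 - 27 = -720 - 27 = -747$)
$m{\left(-3,2 \right)} V = 5 \left(-747\right) = -3735$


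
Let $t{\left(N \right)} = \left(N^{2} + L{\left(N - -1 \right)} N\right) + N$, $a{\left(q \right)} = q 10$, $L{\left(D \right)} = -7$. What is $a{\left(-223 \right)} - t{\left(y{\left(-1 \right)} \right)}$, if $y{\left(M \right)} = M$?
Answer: $-2237$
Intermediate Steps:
$a{\left(q \right)} = 10 q$
$t{\left(N \right)} = N^{2} - 6 N$ ($t{\left(N \right)} = \left(N^{2} - 7 N\right) + N = N^{2} - 6 N$)
$a{\left(-223 \right)} - t{\left(y{\left(-1 \right)} \right)} = 10 \left(-223\right) - - (-6 - 1) = -2230 - \left(-1\right) \left(-7\right) = -2230 - 7 = -2237$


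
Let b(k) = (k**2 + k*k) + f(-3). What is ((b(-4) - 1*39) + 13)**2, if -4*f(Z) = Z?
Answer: 729/16 ≈ 45.563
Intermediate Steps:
f(Z) = -Z/4
b(k) = 3/4 + 2*k**2 (b(k) = (k**2 + k*k) - 1/4*(-3) = (k**2 + k**2) + 3/4 = 2*k**2 + 3/4 = 3/4 + 2*k**2)
((b(-4) - 1*39) + 13)**2 = (((3/4 + 2*(-4)**2) - 1*39) + 13)**2 = (((3/4 + 2*16) - 39) + 13)**2 = (((3/4 + 32) - 39) + 13)**2 = ((131/4 - 39) + 13)**2 = (-25/4 + 13)**2 = (27/4)**2 = 729/16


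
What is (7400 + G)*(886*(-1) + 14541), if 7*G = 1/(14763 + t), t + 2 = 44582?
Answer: 41975024860655/415401 ≈ 1.0105e+8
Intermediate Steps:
t = 44580 (t = -2 + 44582 = 44580)
G = 1/415401 (G = 1/(7*(14763 + 44580)) = (⅐)/59343 = (⅐)*(1/59343) = 1/415401 ≈ 2.4073e-6)
(7400 + G)*(886*(-1) + 14541) = (7400 + 1/415401)*(886*(-1) + 14541) = 3073967401*(-886 + 14541)/415401 = (3073967401/415401)*13655 = 41975024860655/415401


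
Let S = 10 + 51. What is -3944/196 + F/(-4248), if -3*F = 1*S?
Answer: -12562595/624456 ≈ -20.118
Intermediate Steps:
S = 61
F = -61/3 ≈ -20.333
-3944/196 + F/(-4248) = -3944/196 - 61/3/(-4248) = -3944*1/196 - 61/3*(-1/4248) = -986/49 + 61/12744 = -12562595/624456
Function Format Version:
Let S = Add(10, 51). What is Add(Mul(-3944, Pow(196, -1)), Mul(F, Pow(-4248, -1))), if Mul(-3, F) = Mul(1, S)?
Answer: Rational(-12562595, 624456) ≈ -20.118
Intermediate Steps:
S = 61
F = Rational(-61, 3) (F = Mul(Rational(-1, 3), Mul(1, 61)) = Mul(Rational(-1, 3), 61) = Rational(-61, 3) ≈ -20.333)
Add(Mul(-3944, Pow(196, -1)), Mul(F, Pow(-4248, -1))) = Add(Mul(-3944, Pow(196, -1)), Mul(Rational(-61, 3), Pow(-4248, -1))) = Add(Mul(-3944, Rational(1, 196)), Mul(Rational(-61, 3), Rational(-1, 4248))) = Add(Rational(-986, 49), Rational(61, 12744)) = Rational(-12562595, 624456)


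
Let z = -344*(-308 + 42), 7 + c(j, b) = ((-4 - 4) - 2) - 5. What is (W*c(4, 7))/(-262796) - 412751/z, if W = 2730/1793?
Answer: -4419999552727/979910571248 ≈ -4.5106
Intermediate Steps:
c(j, b) = -22 (c(j, b) = -7 + (((-4 - 4) - 2) - 5) = -7 + ((-8 - 2) - 5) = -7 + (-10 - 5) = -7 - 15 = -22)
W = 2730/1793 (W = 2730*(1/1793) = 2730/1793 ≈ 1.5226)
z = 91504 (z = -344*(-266) = 91504)
(W*c(4, 7))/(-262796) - 412751/z = ((2730/1793)*(-22))/(-262796) - 412751/91504 = -5460/163*(-1/262796) - 412751*1/91504 = 1365/10708937 - 412751/91504 = -4419999552727/979910571248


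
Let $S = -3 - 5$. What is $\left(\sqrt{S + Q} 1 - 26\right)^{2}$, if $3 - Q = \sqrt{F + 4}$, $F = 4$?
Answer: $\left(26 - i \sqrt{5 + 2 \sqrt{2}}\right)^{2} \approx 668.17 - 145.49 i$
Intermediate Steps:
$Q = 3 - 2 \sqrt{2}$ ($Q = 3 - \sqrt{4 + 4} = 3 - \sqrt{8} = 3 - 2 \sqrt{2} \approx 0.17157$)
$S = -8$
$\left(\sqrt{S + Q} 1 - 26\right)^{2} = \left(\sqrt{-8 + \left(3 - 2 \sqrt{2}\right)} 1 - 26\right)^{2} = \left(\sqrt{-5 - 2 \sqrt{2}} \cdot 1 - 26\right)^{2} = \left(\sqrt{-5 - 2 \sqrt{2}} - 26\right)^{2} = \left(-26 + \sqrt{-5 - 2 \sqrt{2}}\right)^{2}$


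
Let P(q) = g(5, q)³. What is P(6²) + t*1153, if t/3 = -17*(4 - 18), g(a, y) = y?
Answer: 869898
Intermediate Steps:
P(q) = q³
t = 714 (t = 3*(-17*(4 - 18)) = 3*(-17*(-14)) = 3*238 = 714)
P(6²) + t*1153 = (6²)³ + 714*1153 = 36³ + 823242 = 46656 + 823242 = 869898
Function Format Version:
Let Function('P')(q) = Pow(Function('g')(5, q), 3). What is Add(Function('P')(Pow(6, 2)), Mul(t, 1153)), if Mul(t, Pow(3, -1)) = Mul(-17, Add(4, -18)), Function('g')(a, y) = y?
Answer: 869898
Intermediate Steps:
Function('P')(q) = Pow(q, 3)
t = 714 (t = Mul(3, Mul(-17, Add(4, -18))) = Mul(3, Mul(-17, -14)) = Mul(3, 238) = 714)
Add(Function('P')(Pow(6, 2)), Mul(t, 1153)) = Add(Pow(Pow(6, 2), 3), Mul(714, 1153)) = Add(Pow(36, 3), 823242) = Add(46656, 823242) = 869898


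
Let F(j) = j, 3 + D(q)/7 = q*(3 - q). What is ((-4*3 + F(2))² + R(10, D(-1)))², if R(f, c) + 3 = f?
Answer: 11449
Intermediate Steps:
D(q) = -21 + 7*q*(3 - q) (D(q) = -21 + 7*(q*(3 - q)) = -21 + 7*q*(3 - q))
R(f, c) = -3 + f
((-4*3 + F(2))² + R(10, D(-1)))² = ((-4*3 + 2)² + (-3 + 10))² = ((-12 + 2)² + 7)² = ((-10)² + 7)² = (100 + 7)² = 107² = 11449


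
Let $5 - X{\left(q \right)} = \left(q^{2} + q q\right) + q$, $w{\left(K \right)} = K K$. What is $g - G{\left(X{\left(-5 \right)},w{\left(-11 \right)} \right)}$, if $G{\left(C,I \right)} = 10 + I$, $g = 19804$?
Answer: $19673$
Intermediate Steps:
$w{\left(K \right)} = K^{2}$
$X{\left(q \right)} = 5 - q - 2 q^{2}$ ($X{\left(q \right)} = 5 - \left(\left(q^{2} + q q\right) + q\right) = 5 - \left(\left(q^{2} + q^{2}\right) + q\right) = 5 - \left(2 q^{2} + q\right) = 5 - \left(q + 2 q^{2}\right) = 5 - q - 2 q^{2}$)
$g - G{\left(X{\left(-5 \right)},w{\left(-11 \right)} \right)} = 19804 - \left(10 + \left(-11\right)^{2}\right) = 19804 - \left(10 + 121\right) = 19804 - 131 = 19673$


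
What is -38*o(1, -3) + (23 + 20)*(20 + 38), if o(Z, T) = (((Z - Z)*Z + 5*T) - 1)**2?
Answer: -7234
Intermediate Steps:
o(Z, T) = (-1 + 5*T)**2 (o(Z, T) = ((0*Z + 5*T) - 1)**2 = ((0 + 5*T) - 1)**2 = (5*T - 1)**2 = (-1 + 5*T)**2)
-38*o(1, -3) + (23 + 20)*(20 + 38) = -38*(-1 + 5*(-3))**2 + (23 + 20)*(20 + 38) = -38*(-1 - 15)**2 + 43*58 = -38*(-16)**2 + 2494 = -38*256 + 2494 = -9728 + 2494 = -7234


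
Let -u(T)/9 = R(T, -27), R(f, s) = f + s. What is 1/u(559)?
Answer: -1/4788 ≈ -0.00020886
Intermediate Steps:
u(T) = 243 - 9*T (u(T) = -9*(T - 27) = -9*(-27 + T) = 243 - 9*T)
1/u(559) = 1/(243 - 9*559) = 1/(243 - 5031) = 1/(-4788) = -1/4788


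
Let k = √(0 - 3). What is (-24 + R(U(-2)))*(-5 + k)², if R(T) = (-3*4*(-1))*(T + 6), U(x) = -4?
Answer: 0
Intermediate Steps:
k = I*√3 (k = √(-3) = I*√3 ≈ 1.732*I)
R(T) = 72 + 12*T (R(T) = (-12*(-1))*(6 + T) = 12*(6 + T) = 72 + 12*T)
(-24 + R(U(-2)))*(-5 + k)² = (-24 + (72 + 12*(-4)))*(-5 + I*√3)² = (-24 + (72 - 48))*(-5 + I*√3)² = (-24 + 24)*(-5 + I*√3)² = 0*(-5 + I*√3)² = 0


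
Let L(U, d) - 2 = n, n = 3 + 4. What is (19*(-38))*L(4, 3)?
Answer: -6498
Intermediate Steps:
n = 7
L(U, d) = 9 (L(U, d) = 2 + 7 = 9)
(19*(-38))*L(4, 3) = (19*(-38))*9 = -722*9 = -6498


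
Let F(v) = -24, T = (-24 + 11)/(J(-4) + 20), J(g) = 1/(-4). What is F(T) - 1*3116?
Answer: -3140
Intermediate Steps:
J(g) = -¼ (J(g) = 1*(-¼) = -¼)
T = -52/79 (T = (-24 + 11)/(-¼ + 20) = -13/79/4 = -13*4/79 = -52/79 ≈ -0.65823)
F(T) - 1*3116 = -24 - 1*3116 = -24 - 3116 = -3140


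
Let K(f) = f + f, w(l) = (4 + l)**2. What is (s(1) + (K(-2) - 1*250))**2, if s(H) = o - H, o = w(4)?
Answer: 36481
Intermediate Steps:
o = 64 (o = (4 + 4)**2 = 8**2 = 64)
K(f) = 2*f
s(H) = 64 - H
(s(1) + (K(-2) - 1*250))**2 = ((64 - 1*1) + (2*(-2) - 1*250))**2 = ((64 - 1) + (-4 - 250))**2 = (63 - 254)**2 = (-191)**2 = 36481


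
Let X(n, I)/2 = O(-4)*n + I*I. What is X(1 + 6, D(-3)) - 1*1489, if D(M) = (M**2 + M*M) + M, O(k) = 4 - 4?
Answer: -1039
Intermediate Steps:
O(k) = 0
D(M) = M + 2*M**2 (D(M) = (M**2 + M**2) + M = 2*M**2 + M = M + 2*M**2)
X(n, I) = 2*I**2 (X(n, I) = 2*(0*n + I*I) = 2*(0 + I**2) = 2*I**2)
X(1 + 6, D(-3)) - 1*1489 = 2*(-3*(1 + 2*(-3)))**2 - 1*1489 = 2*(-3*(1 - 6))**2 - 1489 = 2*(-3*(-5))**2 - 1489 = 2*15**2 - 1489 = 2*225 - 1489 = 450 - 1489 = -1039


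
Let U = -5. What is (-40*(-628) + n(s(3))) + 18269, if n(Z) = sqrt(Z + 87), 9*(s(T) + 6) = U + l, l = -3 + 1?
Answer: 43389 + 19*sqrt(2)/3 ≈ 43398.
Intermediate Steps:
l = -2
s(T) = -61/9 (s(T) = -6 + (-5 - 2)/9 = -6 + (1/9)*(-7) = -6 - 7/9 = -61/9)
n(Z) = sqrt(87 + Z)
(-40*(-628) + n(s(3))) + 18269 = (-40*(-628) + sqrt(87 - 61/9)) + 18269 = (25120 + sqrt(722/9)) + 18269 = (25120 + 19*sqrt(2)/3) + 18269 = 43389 + 19*sqrt(2)/3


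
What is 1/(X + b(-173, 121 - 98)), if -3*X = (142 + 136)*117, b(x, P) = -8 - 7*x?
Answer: -1/9639 ≈ -0.00010375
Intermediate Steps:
X = -10842 (X = -(142 + 136)*117/3 = -278*117/3 = -⅓*32526 = -10842)
1/(X + b(-173, 121 - 98)) = 1/(-10842 + (-8 - 7*(-173))) = 1/(-10842 + (-8 + 1211)) = 1/(-10842 + 1203) = 1/(-9639) = -1/9639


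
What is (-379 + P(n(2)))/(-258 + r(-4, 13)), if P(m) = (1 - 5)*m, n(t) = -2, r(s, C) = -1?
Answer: 53/37 ≈ 1.4324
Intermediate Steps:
P(m) = -4*m
(-379 + P(n(2)))/(-258 + r(-4, 13)) = (-379 - 4*(-2))/(-258 - 1) = (-379 + 8)/(-259) = -371*(-1/259) = 53/37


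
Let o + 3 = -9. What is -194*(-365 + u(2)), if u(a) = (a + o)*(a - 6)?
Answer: 63050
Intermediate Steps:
o = -12 (o = -3 - 9 = -12)
u(a) = (-12 + a)*(-6 + a) (u(a) = (a - 12)*(a - 6) = (-12 + a)*(-6 + a))
-194*(-365 + u(2)) = -194*(-365 + (72 + 2² - 18*2)) = -194*(-365 + (72 + 4 - 36)) = -194*(-365 + 40) = -194*(-325) = 63050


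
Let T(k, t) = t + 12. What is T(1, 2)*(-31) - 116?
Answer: -550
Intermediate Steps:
T(k, t) = 12 + t
T(1, 2)*(-31) - 116 = (12 + 2)*(-31) - 116 = 14*(-31) - 116 = -434 - 116 = -550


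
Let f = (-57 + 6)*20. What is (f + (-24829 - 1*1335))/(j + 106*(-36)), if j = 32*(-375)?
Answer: 3398/1977 ≈ 1.7188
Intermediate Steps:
j = -12000
f = -1020 (f = -51*20 = -1020)
(f + (-24829 - 1*1335))/(j + 106*(-36)) = (-1020 + (-24829 - 1*1335))/(-12000 + 106*(-36)) = (-1020 + (-24829 - 1335))/(-12000 - 3816) = (-1020 - 26164)/(-15816) = -27184*(-1/15816) = 3398/1977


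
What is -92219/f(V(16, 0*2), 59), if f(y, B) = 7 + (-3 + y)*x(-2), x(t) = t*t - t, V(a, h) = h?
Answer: 92219/11 ≈ 8383.5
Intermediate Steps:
x(t) = t**2 - t
f(y, B) = -11 + 6*y (f(y, B) = 7 + (-3 + y)*(-2*(-1 - 2)) = 7 + (-3 + y)*(-2*(-3)) = 7 + (-3 + y)*6 = 7 + (-18 + 6*y) = -11 + 6*y)
-92219/f(V(16, 0*2), 59) = -92219/(-11 + 6*(0*2)) = -92219/(-11 + 6*0) = -92219/(-11 + 0) = -92219/(-11) = -92219*(-1/11) = 92219/11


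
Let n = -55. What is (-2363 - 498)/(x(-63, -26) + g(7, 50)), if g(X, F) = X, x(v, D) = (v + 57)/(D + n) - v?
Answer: -77247/1892 ≈ -40.828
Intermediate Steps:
x(v, D) = -v + (57 + v)/(-55 + D) (x(v, D) = (v + 57)/(D - 55) - v = (57 + v)/(-55 + D) - v = -v + (57 + v)/(-55 + D))
(-2363 - 498)/(x(-63, -26) + g(7, 50)) = (-2363 - 498)/((57 + 56*(-63) - 1*(-26)*(-63))/(-55 - 26) + 7) = -2861/((57 - 3528 - 1638)/(-81) + 7) = -2861/(-1/81*(-5109) + 7) = -2861/(1703/27 + 7) = -2861/1892/27 = -2861*27/1892 = -77247/1892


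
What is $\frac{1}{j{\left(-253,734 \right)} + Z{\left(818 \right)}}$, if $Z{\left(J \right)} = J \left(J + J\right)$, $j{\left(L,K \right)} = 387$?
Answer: $\frac{1}{1338635} \approx 7.4703 \cdot 10^{-7}$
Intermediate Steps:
$Z{\left(J \right)} = 2 J^{2}$ ($Z{\left(J \right)} = J 2 J = 2 J^{2}$)
$\frac{1}{j{\left(-253,734 \right)} + Z{\left(818 \right)}} = \frac{1}{387 + 2 \cdot 818^{2}} = \frac{1}{387 + 2 \cdot 669124} = \frac{1}{387 + 1338248} = \frac{1}{1338635}$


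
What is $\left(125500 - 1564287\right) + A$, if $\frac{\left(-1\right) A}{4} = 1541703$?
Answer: $-7605599$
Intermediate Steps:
$A = -6166812$ ($A = \left(-4\right) 1541703 = -6166812$)
$\left(125500 - 1564287\right) + A = \left(125500 - 1564287\right) - 6166812 = -1438787 - 6166812 = -7605599$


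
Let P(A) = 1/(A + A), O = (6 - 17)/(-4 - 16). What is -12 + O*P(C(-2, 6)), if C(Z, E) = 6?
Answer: -2869/240 ≈ -11.954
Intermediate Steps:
O = 11/20 (O = -11/(-20) = -11*(-1/20) = 11/20 ≈ 0.55000)
P(A) = 1/(2*A)
-12 + O*P(C(-2, 6)) = -12 + 11*((1/2)/6)/20 = -12 + 11*((1/2)*(1/6))/20 = -12 + (11/20)*(1/12) = -12 + 11/240 = -2869/240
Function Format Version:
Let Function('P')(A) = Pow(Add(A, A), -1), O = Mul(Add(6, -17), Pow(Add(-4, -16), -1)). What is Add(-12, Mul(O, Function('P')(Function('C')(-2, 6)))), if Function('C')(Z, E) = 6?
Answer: Rational(-2869, 240) ≈ -11.954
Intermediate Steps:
O = Rational(11, 20) (O = Mul(-11, Pow(-20, -1)) = Mul(-11, Rational(-1, 20)) = Rational(11, 20) ≈ 0.55000)
Function('P')(A) = Mul(Rational(1, 2), Pow(A, -1)) (Function('P')(A) = Pow(Mul(2, A), -1) = Mul(Rational(1, 2), Pow(A, -1)))
Add(-12, Mul(O, Function('P')(Function('C')(-2, 6)))) = Add(-12, Mul(Rational(11, 20), Mul(Rational(1, 2), Pow(6, -1)))) = Add(-12, Mul(Rational(11, 20), Mul(Rational(1, 2), Rational(1, 6)))) = Add(-12, Mul(Rational(11, 20), Rational(1, 12))) = Add(-12, Rational(11, 240)) = Rational(-2869, 240)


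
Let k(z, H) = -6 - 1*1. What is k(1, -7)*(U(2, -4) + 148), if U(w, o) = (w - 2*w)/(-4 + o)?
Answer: -4151/4 ≈ -1037.8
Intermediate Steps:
k(z, H) = -7 (k(z, H) = -6 - 1 = -7)
U(w, o) = -w/(-4 + o) (U(w, o) = (-w)/(-4 + o) = -w/(-4 + o))
k(1, -7)*(U(2, -4) + 148) = -7*(-1*2/(-4 - 4) + 148) = -7*(-1*2/(-8) + 148) = -7*(-1*2*(-⅛) + 148) = -7*(¼ + 148) = -7*593/4 = -4151/4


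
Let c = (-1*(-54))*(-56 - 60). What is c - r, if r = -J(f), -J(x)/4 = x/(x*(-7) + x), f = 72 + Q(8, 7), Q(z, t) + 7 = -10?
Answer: -18790/3 ≈ -6263.3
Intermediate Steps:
Q(z, t) = -17 (Q(z, t) = -7 - 10 = -17)
c = -6264 (c = 54*(-116) = -6264)
f = 55 (f = 72 - 17 = 55)
J(x) = ⅔ (J(x) = -4*x/(x*(-7) + x) = -4*x/(-7*x + x) = -4*x/((-6*x)) = -4*x*(-1/(6*x)) = -4*(-⅙) = ⅔)
r = -⅔ (r = -1*⅔ = -⅔ ≈ -0.66667)
c - r = -6264 - 1*(-⅔) = -6264 + ⅔ = -18790/3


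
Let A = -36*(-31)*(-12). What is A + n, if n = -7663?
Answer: -21055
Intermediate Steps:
A = -13392 (A = 1116*(-12) = -13392)
A + n = -13392 - 7663 = -21055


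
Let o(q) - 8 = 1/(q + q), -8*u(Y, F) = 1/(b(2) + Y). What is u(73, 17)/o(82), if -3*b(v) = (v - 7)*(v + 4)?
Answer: -41/217958 ≈ -0.00018811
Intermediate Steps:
b(v) = -(-7 + v)*(4 + v)/3 (b(v) = -(v - 7)*(v + 4)/3 = -(-7 + v)*(4 + v)/3)
u(Y, F) = -1/(8*(10 + Y)) (u(Y, F) = -1/(8*((28/3 + 2 - 1/3*2**2) + Y)) = -1/(8*((28/3 + 2 - 1/3*4) + Y)) = -1/(8*((28/3 + 2 - 4/3) + Y)) = -1/(8*(10 + Y)))
o(q) = 8 + 1/(2*q) (o(q) = 8 + 1/(q + q) = 8 + 1/(2*q))
u(73, 17)/o(82) = (-1/(80 + 8*73))/(8 + (1/2)/82) = (-1/(80 + 584))/(8 + (1/2)*(1/82)) = (-1/664)/(8 + 1/164) = (-1*1/664)/(1313/164) = -1/664*164/1313 = -41/217958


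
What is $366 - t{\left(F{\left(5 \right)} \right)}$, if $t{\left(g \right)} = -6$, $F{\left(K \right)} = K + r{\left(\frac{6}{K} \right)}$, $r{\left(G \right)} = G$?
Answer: $372$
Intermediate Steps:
$F{\left(K \right)} = K + \frac{6}{K}$
$366 - t{\left(F{\left(5 \right)} \right)} = 366 - -6 = 366 + 6 = 372$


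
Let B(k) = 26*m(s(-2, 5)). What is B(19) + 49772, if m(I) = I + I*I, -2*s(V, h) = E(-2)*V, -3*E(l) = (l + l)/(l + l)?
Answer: 447896/9 ≈ 49766.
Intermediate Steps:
E(l) = -1/3 (E(l) = -(l + l)/(3*(l + l)) = -2*l/(3*(2*l)) = -2*l*1/(2*l)/3 = -1/3*1 = -1/3)
s(V, h) = V/6 (s(V, h) = -(-1)*V/6 = V/6)
m(I) = I + I**2
B(k) = -52/9 (B(k) = 26*(((1/6)*(-2))*(1 + (1/6)*(-2))) = 26*(-(1 - 1/3)/3) = 26*(-1/3*2/3) = 26*(-2/9) = -52/9)
B(19) + 49772 = -52/9 + 49772 = 447896/9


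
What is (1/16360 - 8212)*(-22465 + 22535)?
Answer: -940438233/1636 ≈ -5.7484e+5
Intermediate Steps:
(1/16360 - 8212)*(-22465 + 22535) = (1/16360 - 8212)*70 = -134348319/16360*70 = -940438233/1636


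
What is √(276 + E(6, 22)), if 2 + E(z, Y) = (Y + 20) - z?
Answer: √310 ≈ 17.607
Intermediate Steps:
E(z, Y) = 18 + Y - z (E(z, Y) = -2 + ((Y + 20) - z) = -2 + ((20 + Y) - z) = -2 + (20 + Y - z) = 18 + Y - z)
√(276 + E(6, 22)) = √(276 + (18 + 22 - 1*6)) = √(276 + (18 + 22 - 6)) = √(276 + 34) = √310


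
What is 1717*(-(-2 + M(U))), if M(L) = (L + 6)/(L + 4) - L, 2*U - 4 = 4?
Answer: 32623/4 ≈ 8155.8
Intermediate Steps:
U = 4 (U = 2 + (1/2)*4 = 2 + 2 = 4)
M(L) = -L + (6 + L)/(4 + L) (M(L) = (6 + L)/(4 + L) - L = -L + (6 + L)/(4 + L))
1717*(-(-2 + M(U))) = 1717*(-(-2 + (6 - 1*4**2 - 3*4)/(4 + 4))) = 1717*(-(-2 + (6 - 1*16 - 12)/8)) = 1717*(-(-2 + (6 - 16 - 12)/8)) = 1717*(-(-2 + (1/8)*(-22))) = 1717*(-(-2 - 11/4)) = 1717*(-1*(-19/4)) = 1717*(19/4) = 32623/4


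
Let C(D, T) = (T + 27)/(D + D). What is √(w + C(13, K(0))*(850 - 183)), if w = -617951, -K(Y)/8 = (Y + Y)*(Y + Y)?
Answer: I*√417266642/26 ≈ 785.66*I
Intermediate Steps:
K(Y) = -32*Y² (K(Y) = -8*(Y + Y)*(Y + Y) = -8*2*Y*2*Y = -32*Y²)
C(D, T) = (27 + T)/(2*D) (C(D, T) = (27 + T)/((2*D)) = (27 + T)*(1/(2*D)) = (27 + T)/(2*D))
√(w + C(13, K(0))*(850 - 183)) = √(-617951 + ((½)*(27 - 32*0²)/13)*(850 - 183)) = √(-617951 + ((½)*(1/13)*(27 - 32*0))*667) = √(-617951 + ((½)*(1/13)*(27 + 0))*667) = √(-617951 + ((½)*(1/13)*27)*667) = √(-617951 + (27/26)*667) = √(-617951 + 18009/26) = √(-16048717/26) = I*√417266642/26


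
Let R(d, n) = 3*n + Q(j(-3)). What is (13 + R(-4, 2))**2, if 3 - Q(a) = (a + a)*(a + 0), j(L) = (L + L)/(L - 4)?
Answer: 1012036/2401 ≈ 421.51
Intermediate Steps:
j(L) = 2*L/(-4 + L) (j(L) = (2*L)/(-4 + L) = 2*L/(-4 + L))
Q(a) = 3 - 2*a**2 (Q(a) = 3 - (a + a)*(a + 0) = 3 - 2*a*a = 3 - 2*a**2)
R(d, n) = 75/49 + 3*n (R(d, n) = 3*n + (3 - 2*36/(-4 - 3)**2) = 3*n + (3 - 2*(2*(-3)/(-7))**2) = 3*n + (3 - 2*(2*(-3)*(-1/7))**2) = 3*n + (3 - 2*(6/7)**2) = 3*n + (3 - 2*36/49) = 3*n + (3 - 72/49) = 3*n + 75/49 = 75/49 + 3*n)
(13 + R(-4, 2))**2 = (13 + (75/49 + 3*2))**2 = (13 + (75/49 + 6))**2 = (13 + 369/49)**2 = (1006/49)**2 = 1012036/2401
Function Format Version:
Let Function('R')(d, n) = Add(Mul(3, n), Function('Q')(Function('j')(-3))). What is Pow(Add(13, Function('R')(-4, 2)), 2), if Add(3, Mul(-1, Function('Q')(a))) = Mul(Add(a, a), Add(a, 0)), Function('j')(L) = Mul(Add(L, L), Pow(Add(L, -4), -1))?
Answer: Rational(1012036, 2401) ≈ 421.51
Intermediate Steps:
Function('j')(L) = Mul(2, L, Pow(Add(-4, L), -1)) (Function('j')(L) = Mul(Mul(2, L), Pow(Add(-4, L), -1)) = Mul(2, L, Pow(Add(-4, L), -1)))
Function('Q')(a) = Add(3, Mul(-2, Pow(a, 2))) (Function('Q')(a) = Add(3, Mul(-1, Mul(Add(a, a), Add(a, 0)))) = Add(3, Mul(-1, Mul(Mul(2, a), a))) = Add(3, Mul(-1, Mul(2, Pow(a, 2)))) = Add(3, Mul(-2, Pow(a, 2))))
Function('R')(d, n) = Add(Rational(75, 49), Mul(3, n)) (Function('R')(d, n) = Add(Mul(3, n), Add(3, Mul(-2, Pow(Mul(2, -3, Pow(Add(-4, -3), -1)), 2)))) = Add(Mul(3, n), Add(3, Mul(-2, Pow(Mul(2, -3, Pow(-7, -1)), 2)))) = Add(Mul(3, n), Add(3, Mul(-2, Pow(Mul(2, -3, Rational(-1, 7)), 2)))) = Add(Mul(3, n), Add(3, Mul(-2, Pow(Rational(6, 7), 2)))) = Add(Mul(3, n), Add(3, Mul(-2, Rational(36, 49)))) = Add(Mul(3, n), Add(3, Rational(-72, 49))) = Add(Mul(3, n), Rational(75, 49)) = Add(Rational(75, 49), Mul(3, n)))
Pow(Add(13, Function('R')(-4, 2)), 2) = Pow(Add(13, Add(Rational(75, 49), Mul(3, 2))), 2) = Pow(Add(13, Add(Rational(75, 49), 6)), 2) = Pow(Add(13, Rational(369, 49)), 2) = Pow(Rational(1006, 49), 2) = Rational(1012036, 2401)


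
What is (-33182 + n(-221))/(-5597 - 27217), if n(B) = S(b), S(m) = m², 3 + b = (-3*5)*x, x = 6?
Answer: 24533/32814 ≈ 0.74764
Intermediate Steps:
b = -93 (b = -3 - 3*5*6 = -3 - 15*6 = -3 - 90 = -93)
n(B) = 8649 (n(B) = (-93)² = 8649)
(-33182 + n(-221))/(-5597 - 27217) = (-33182 + 8649)/(-5597 - 27217) = -24533/(-32814) = -24533*(-1/32814) = 24533/32814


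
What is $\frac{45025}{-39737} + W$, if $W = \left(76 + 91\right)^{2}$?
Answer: $\frac{1108180168}{39737} \approx 27888.0$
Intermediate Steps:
$W = 27889$ ($W = 167^{2} = 27889$)
$\frac{45025}{-39737} + W = \frac{45025}{-39737} + 27889 = 45025 \left(- \frac{1}{39737}\right) + 27889 = - \frac{45025}{39737} + 27889 = \frac{1108180168}{39737}$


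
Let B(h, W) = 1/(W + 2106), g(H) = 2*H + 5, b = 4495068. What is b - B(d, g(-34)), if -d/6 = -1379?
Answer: 9183423923/2043 ≈ 4.4951e+6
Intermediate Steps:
d = 8274 (d = -6*(-1379) = 8274)
g(H) = 5 + 2*H
B(h, W) = 1/(2106 + W)
b - B(d, g(-34)) = 4495068 - 1/(2106 + (5 + 2*(-34))) = 4495068 - 1/(2106 + (5 - 68)) = 4495068 - 1/(2106 - 63) = 4495068 - 1/2043 = 9183423923/2043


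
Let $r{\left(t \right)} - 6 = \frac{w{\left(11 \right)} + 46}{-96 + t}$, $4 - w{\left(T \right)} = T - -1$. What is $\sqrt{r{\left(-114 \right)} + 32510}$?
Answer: $\frac{\sqrt{358486905}}{105} \approx 180.32$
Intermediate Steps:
$w{\left(T \right)} = 3 - T$ ($w{\left(T \right)} = 4 - \left(T - -1\right) = 4 - \left(T + 1\right) = 4 - \left(1 + T\right) = 3 - T$)
$r{\left(t \right)} = 6 + \frac{38}{-96 + t}$ ($r{\left(t \right)} = 6 + \frac{\left(3 - 11\right) + 46}{-96 + t} = 6 + \frac{-8 + 46}{-96 + t} = 6 + \frac{38}{-96 + t}$)
$\sqrt{r{\left(-114 \right)} + 32510} = \sqrt{\frac{2 \left(-269 + 3 \left(-114\right)\right)}{-96 - 114} + 32510} = \sqrt{\frac{2 \left(-269 - 342\right)}{-210} + 32510} = \sqrt{2 \left(- \frac{1}{210}\right) \left(-611\right) + 32510} = \sqrt{\frac{611}{105} + 32510} = \sqrt{\frac{3414161}{105}} = \frac{\sqrt{358486905}}{105}$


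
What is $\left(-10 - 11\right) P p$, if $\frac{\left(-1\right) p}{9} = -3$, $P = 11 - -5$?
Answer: $-9072$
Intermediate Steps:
$P = 16$ ($P = 11 + 5 = 16$)
$p = 27$ ($p = \left(-9\right) \left(-3\right) = 27$)
$\left(-10 - 11\right) P p = \left(-10 - 11\right) 16 \cdot 27 = \left(-21\right) 16 \cdot 27 = \left(-336\right) 27 = -9072$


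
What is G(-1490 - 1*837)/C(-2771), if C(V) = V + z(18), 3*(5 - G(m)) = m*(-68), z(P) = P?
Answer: 158221/8259 ≈ 19.157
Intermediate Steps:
G(m) = 5 + 68*m/3 (G(m) = 5 - m*(-68)/3 = 5 - (-68)*m/3 = 5 + 68*m/3)
C(V) = 18 + V (C(V) = V + 18 = 18 + V)
G(-1490 - 1*837)/C(-2771) = (5 + 68*(-1490 - 1*837)/3)/(18 - 2771) = (5 + 68*(-1490 - 837)/3)/(-2753) = (5 + (68/3)*(-2327))*(-1/2753) = (5 - 158236/3)*(-1/2753) = -158221/3*(-1/2753) = 158221/8259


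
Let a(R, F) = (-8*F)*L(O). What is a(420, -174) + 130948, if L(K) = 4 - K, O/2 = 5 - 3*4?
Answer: 156004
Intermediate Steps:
O = -14 (O = 2*(5 - 3*4) = 2*(5 - 12) = 2*(-7) = -14)
a(R, F) = -144*F (a(R, F) = (-8*F)*(4 - 1*(-14)) = (-8*F)*(4 + 14) = -8*F*18 = -144*F)
a(420, -174) + 130948 = -144*(-174) + 130948 = 25056 + 130948 = 156004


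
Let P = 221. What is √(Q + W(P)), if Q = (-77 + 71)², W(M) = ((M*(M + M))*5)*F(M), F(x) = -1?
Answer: I*√488374 ≈ 698.84*I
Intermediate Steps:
W(M) = -10*M² (W(M) = ((M*(M + M))*5)*(-1) = ((M*(2*M))*5)*(-1) = ((2*M²)*5)*(-1) = (10*M²)*(-1) = -10*M²)
Q = 36 (Q = (-6)² = 36)
√(Q + W(P)) = √(36 - 10*221²) = √(36 - 10*48841) = √(36 - 488410) = √(-488374) = I*√488374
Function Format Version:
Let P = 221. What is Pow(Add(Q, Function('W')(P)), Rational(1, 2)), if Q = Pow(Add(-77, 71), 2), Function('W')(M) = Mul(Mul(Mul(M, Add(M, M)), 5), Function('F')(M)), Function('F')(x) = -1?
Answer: Mul(I, Pow(488374, Rational(1, 2))) ≈ Mul(698.84, I)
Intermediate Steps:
Function('W')(M) = Mul(-10, Pow(M, 2)) (Function('W')(M) = Mul(Mul(Mul(M, Add(M, M)), 5), -1) = Mul(Mul(Mul(M, Mul(2, M)), 5), -1) = Mul(Mul(Mul(2, Pow(M, 2)), 5), -1) = Mul(Mul(10, Pow(M, 2)), -1) = Mul(-10, Pow(M, 2)))
Q = 36 (Q = Pow(-6, 2) = 36)
Pow(Add(Q, Function('W')(P)), Rational(1, 2)) = Pow(Add(36, Mul(-10, Pow(221, 2))), Rational(1, 2)) = Pow(Add(36, Mul(-10, 48841)), Rational(1, 2)) = Pow(Add(36, -488410), Rational(1, 2)) = Pow(-488374, Rational(1, 2)) = Mul(I, Pow(488374, Rational(1, 2)))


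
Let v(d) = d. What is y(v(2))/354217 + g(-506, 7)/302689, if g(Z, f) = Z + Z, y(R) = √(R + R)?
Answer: -18834854/5643031027 ≈ -0.0033377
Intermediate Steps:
y(R) = √2*√R (y(R) = √(2*R) = √2*√R)
g(Z, f) = 2*Z
y(v(2))/354217 + g(-506, 7)/302689 = (√2*√2)/354217 + (2*(-506))/302689 = 2*(1/354217) - 1012*1/302689 = 2/354217 - 1012/302689 = -18834854/5643031027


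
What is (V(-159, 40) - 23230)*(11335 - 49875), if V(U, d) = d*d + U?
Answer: 839748060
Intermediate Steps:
V(U, d) = U + d² (V(U, d) = d² + U = U + d²)
(V(-159, 40) - 23230)*(11335 - 49875) = ((-159 + 40²) - 23230)*(11335 - 49875) = ((-159 + 1600) - 23230)*(-38540) = (1441 - 23230)*(-38540) = -21789*(-38540) = 839748060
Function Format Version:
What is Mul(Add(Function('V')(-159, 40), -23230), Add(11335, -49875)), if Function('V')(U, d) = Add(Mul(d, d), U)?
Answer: 839748060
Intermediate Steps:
Function('V')(U, d) = Add(U, Pow(d, 2)) (Function('V')(U, d) = Add(Pow(d, 2), U) = Add(U, Pow(d, 2)))
Mul(Add(Function('V')(-159, 40), -23230), Add(11335, -49875)) = Mul(Add(Add(-159, Pow(40, 2)), -23230), Add(11335, -49875)) = Mul(Add(Add(-159, 1600), -23230), -38540) = Mul(Add(1441, -23230), -38540) = Mul(-21789, -38540) = 839748060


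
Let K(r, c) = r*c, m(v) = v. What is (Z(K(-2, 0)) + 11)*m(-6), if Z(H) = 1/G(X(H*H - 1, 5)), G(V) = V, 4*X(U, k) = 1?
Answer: -90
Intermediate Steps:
X(U, k) = ¼ (X(U, k) = (¼)*1 = ¼)
K(r, c) = c*r
Z(H) = 4 (Z(H) = 1/(¼) = 4)
(Z(K(-2, 0)) + 11)*m(-6) = (4 + 11)*(-6) = 15*(-6) = -90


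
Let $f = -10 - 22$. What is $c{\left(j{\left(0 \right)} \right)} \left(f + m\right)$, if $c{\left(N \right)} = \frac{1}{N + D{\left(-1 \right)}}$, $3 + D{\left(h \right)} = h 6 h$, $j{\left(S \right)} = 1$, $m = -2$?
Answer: $- \frac{17}{2} \approx -8.5$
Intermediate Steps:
$f = -32$
$D{\left(h \right)} = -3 + 6 h^{2}$ ($D{\left(h \right)} = -3 + h 6 h = -3 + 6 h h = -3 + 6 h^{2}$)
$c{\left(N \right)} = \frac{1}{3 + N}$ ($c{\left(N \right)} = \frac{1}{N - \left(3 - 6 \left(-1\right)^{2}\right)} = \frac{1}{N + \left(-3 + 6 \cdot 1\right)} = \frac{1}{N + \left(-3 + 6\right)} = \frac{1}{N + 3} = \frac{1}{3 + N}$)
$c{\left(j{\left(0 \right)} \right)} \left(f + m\right) = \frac{-32 - 2}{3 + 1} = \frac{1}{4} \left(-34\right) = - \frac{17}{2}$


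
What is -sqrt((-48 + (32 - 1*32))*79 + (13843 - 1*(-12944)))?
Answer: -3*sqrt(2555) ≈ -151.64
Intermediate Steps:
-sqrt((-48 + (32 - 1*32))*79 + (13843 - 1*(-12944))) = -sqrt((-48 + (32 - 32))*79 + (13843 + 12944)) = -sqrt((-48 + 0)*79 + 26787) = -sqrt(-48*79 + 26787) = -sqrt(-3792 + 26787) = -sqrt(22995) = -3*sqrt(2555)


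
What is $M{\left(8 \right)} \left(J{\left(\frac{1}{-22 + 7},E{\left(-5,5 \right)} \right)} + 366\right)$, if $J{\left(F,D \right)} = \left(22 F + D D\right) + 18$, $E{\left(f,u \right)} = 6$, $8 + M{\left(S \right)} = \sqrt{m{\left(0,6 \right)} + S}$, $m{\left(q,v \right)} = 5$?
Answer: $- \frac{50224}{15} + \frac{6278 \sqrt{13}}{15} \approx -1839.2$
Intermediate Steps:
$M{\left(S \right)} = -8 + \sqrt{5 + S}$
$J{\left(F,D \right)} = 18 + D^{2} + 22 F$ ($J{\left(F,D \right)} = \left(22 F + D^{2}\right) + 18 = \left(D^{2} + 22 F\right) + 18 = 18 + D^{2} + 22 F$)
$M{\left(8 \right)} \left(J{\left(\frac{1}{-22 + 7},E{\left(-5,5 \right)} \right)} + 366\right) = \left(-8 + \sqrt{5 + 8}\right) \left(\left(18 + 6^{2} + \frac{22}{-22 + 7}\right) + 366\right) = \left(-8 + \sqrt{13}\right) \left(\left(18 + 36 + \frac{22}{-15}\right) + 366\right) = \left(-8 + \sqrt{13}\right) \left(\left(18 + 36 + 22 \left(- \frac{1}{15}\right)\right) + 366\right) = \left(-8 + \sqrt{13}\right) \left(\left(18 + 36 - \frac{22}{15}\right) + 366\right) = \left(-8 + \sqrt{13}\right) \left(\frac{788}{15} + 366\right) = \left(-8 + \sqrt{13}\right) \frac{6278}{15} = - \frac{50224}{15} + \frac{6278 \sqrt{13}}{15}$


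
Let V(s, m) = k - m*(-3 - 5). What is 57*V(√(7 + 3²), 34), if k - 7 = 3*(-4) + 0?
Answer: 15219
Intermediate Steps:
k = -5 (k = 7 + (3*(-4) + 0) = 7 + (-12 + 0) = 7 - 12 = -5)
V(s, m) = -5 + 8*m (V(s, m) = -5 - m*(-3 - 5) = -5 - m*(-8) = -5 - (-8)*m = -5 + 8*m)
57*V(√(7 + 3²), 34) = 57*(-5 + 8*34) = 57*(-5 + 272) = 57*267 = 15219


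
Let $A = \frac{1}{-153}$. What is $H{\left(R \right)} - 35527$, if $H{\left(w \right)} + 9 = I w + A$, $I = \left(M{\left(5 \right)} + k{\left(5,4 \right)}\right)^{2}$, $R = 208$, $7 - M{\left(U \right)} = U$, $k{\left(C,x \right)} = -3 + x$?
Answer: $- \frac{5150593}{153} \approx -33664.0$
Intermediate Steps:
$A = - \frac{1}{153} \approx -0.0065359$
$M{\left(U \right)} = 7 - U$
$I = 9$ ($I = \left(\left(7 - 5\right) + \left(-3 + 4\right)\right)^{2} = \left(\left(7 - 5\right) + 1\right)^{2} = \left(2 + 1\right)^{2} = 3^{2} = 9$)
$H{\left(w \right)} = - \frac{1378}{153} + 9 w$ ($H{\left(w \right)} = -9 + \left(9 w - \frac{1}{153}\right) = -9 + \left(- \frac{1}{153} + 9 w\right) = - \frac{1378}{153} + 9 w$)
$H{\left(R \right)} - 35527 = \left(- \frac{1378}{153} + 9 \cdot 208\right) - 35527 = \left(- \frac{1378}{153} + 1872\right) - 35527 = \frac{285038}{153} - 35527 = - \frac{5150593}{153}$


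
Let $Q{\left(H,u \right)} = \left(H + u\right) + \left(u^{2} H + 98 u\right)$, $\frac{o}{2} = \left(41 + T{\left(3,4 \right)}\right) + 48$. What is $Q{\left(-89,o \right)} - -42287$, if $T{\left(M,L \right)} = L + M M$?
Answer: $-3641430$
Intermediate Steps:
$T{\left(M,L \right)} = L + M^{2}$
$o = 204$ ($o = 2 \left(\left(41 + \left(4 + 3^{2}\right)\right) + 48\right) = 2 \left(\left(41 + \left(4 + 9\right)\right) + 48\right) = 2 \left(\left(41 + 13\right) + 48\right) = 2 \left(54 + 48\right) = 2 \cdot 102 = 204$)
$Q{\left(H,u \right)} = H + 99 u + H u^{2}$ ($Q{\left(H,u \right)} = \left(H + u\right) + \left(H u^{2} + 98 u\right) = \left(H + u\right) + \left(98 u + H u^{2}\right) = H + 99 u + H u^{2}$)
$Q{\left(-89,o \right)} - -42287 = \left(-89 + 99 \cdot 204 - 89 \cdot 204^{2}\right) - -42287 = \left(-89 + 20196 - 3703824\right) + 42287 = -3683717 + 42287 = -3641430$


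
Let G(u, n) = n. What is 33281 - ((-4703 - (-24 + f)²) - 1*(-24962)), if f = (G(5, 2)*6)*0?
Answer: 13598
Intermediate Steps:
f = 0 (f = (2*6)*0 = 12*0 = 0)
33281 - ((-4703 - (-24 + f)²) - 1*(-24962)) = 33281 - ((-4703 - (-24 + 0)²) - 1*(-24962)) = 33281 - ((-4703 - 1*(-24)²) + 24962) = 33281 - ((-4703 - 1*576) + 24962) = 33281 - ((-4703 - 576) + 24962) = 33281 - (-5279 + 24962) = 33281 - 1*19683 = 33281 - 19683 = 13598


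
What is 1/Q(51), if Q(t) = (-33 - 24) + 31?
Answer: -1/26 ≈ -0.038462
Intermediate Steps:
Q(t) = -26 (Q(t) = -57 + 31 = -26)
1/Q(51) = 1/(-26) = -1/26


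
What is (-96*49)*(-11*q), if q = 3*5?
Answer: 776160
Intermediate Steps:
q = 15
(-96*49)*(-11*q) = (-96*49)*(-11*15) = -4704*(-165) = 776160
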